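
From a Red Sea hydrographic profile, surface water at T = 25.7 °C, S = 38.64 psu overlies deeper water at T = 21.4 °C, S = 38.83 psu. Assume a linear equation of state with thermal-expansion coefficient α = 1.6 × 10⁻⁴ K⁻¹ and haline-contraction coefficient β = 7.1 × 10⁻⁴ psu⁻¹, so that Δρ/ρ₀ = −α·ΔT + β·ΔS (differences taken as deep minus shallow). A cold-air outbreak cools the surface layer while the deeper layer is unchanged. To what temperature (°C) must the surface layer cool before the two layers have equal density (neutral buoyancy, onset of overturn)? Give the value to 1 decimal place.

20.6 °C

Neutral buoyancy requires Δρ = 0, i.e. −α(T_deep − T_surf′) + β(S_deep − S_surf) = 0.
T_surf′ = T_deep − (β/α)·ΔS = 21.4 − (7.1 × 10⁻⁴/1.6 × 10⁻⁴)·(+0.19) = 20.557 °C.
Cooling required: 25.7 − (20.557) = 5.143 °C.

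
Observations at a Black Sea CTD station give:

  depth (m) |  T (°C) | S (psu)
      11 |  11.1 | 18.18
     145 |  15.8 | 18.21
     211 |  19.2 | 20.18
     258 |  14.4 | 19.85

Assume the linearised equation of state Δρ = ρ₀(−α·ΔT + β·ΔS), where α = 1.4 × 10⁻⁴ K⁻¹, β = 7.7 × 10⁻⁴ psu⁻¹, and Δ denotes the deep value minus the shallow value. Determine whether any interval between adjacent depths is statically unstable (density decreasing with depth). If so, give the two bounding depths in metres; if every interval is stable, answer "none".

Evaluate Δρ/ρ₀ = −αΔT + βΔS across each adjacent pair:
  11–145 m: −αΔT+βΔS = −(1.4 × 10⁻⁴)(+4.7)+(7.7 × 10⁻⁴)(+0.03) = -6.3 × 10⁻⁴ → UNSTABLE
  145–211 m: −αΔT+βΔS = −(1.4 × 10⁻⁴)(+3.4)+(7.7 × 10⁻⁴)(+1.97) = 1.0 × 10⁻³ → stable
  211–258 m: −αΔT+βΔS = −(1.4 × 10⁻⁴)(-4.8)+(7.7 × 10⁻⁴)(-0.33) = 4.2 × 10⁻⁴ → stable
The 11–145 m interval has Δρ < 0: lighter water underlies denser water.

11–145 m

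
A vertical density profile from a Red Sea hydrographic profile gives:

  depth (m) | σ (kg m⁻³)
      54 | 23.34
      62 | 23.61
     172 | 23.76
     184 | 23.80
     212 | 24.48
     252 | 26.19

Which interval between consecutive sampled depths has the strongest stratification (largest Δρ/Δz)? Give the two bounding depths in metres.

212–252 m

Compute the density gradient over each adjacent pair:
  54–62 m: Δρ/Δz = 0.27/8 = 0.034 kg m⁻⁴
  62–172 m: Δρ/Δz = 0.15/110 = 1.4 × 10⁻³ kg m⁻⁴
  172–184 m: Δρ/Δz = 0.04/12 = 3.3 × 10⁻³ kg m⁻⁴
  184–212 m: Δρ/Δz = 0.68/28 = 0.024 kg m⁻⁴
  212–252 m: Δρ/Δz = 1.71/40 = 0.043 kg m⁻⁴
The largest gradient is in the 212–252 m interval — the pycnocline.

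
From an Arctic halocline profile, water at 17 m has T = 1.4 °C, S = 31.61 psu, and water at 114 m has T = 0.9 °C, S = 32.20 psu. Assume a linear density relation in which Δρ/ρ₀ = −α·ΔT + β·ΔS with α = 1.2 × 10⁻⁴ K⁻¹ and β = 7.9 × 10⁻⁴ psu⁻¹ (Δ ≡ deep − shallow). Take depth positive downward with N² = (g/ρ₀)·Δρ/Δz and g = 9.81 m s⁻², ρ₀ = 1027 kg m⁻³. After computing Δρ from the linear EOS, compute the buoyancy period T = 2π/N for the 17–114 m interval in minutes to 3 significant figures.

14.4 min

ΔT = -0.5 K, ΔS = +0.59 psu (deep − shallow).
Δρ/ρ₀ = −αΔT + βΔS = 6.00 × 10⁻⁵ + 4.661 × 10⁻⁴ = 5.261 × 10⁻⁴, so Δρ ≈ 0.5403 kg m⁻³.
N² = (g/ρ₀)·Δρ/Δz = g·(Δρ/ρ₀)/Δz = 9.81 × 5.261 × 10⁻⁴ / 97 = 5.3207 × 10⁻⁵ s⁻².
N = √(5.3207 × 10⁻⁵) = 7.2943 × 10⁻³ rad s⁻¹ → T = 2π/N = 861.38 s = 14.356 min ≈ 14.4 min.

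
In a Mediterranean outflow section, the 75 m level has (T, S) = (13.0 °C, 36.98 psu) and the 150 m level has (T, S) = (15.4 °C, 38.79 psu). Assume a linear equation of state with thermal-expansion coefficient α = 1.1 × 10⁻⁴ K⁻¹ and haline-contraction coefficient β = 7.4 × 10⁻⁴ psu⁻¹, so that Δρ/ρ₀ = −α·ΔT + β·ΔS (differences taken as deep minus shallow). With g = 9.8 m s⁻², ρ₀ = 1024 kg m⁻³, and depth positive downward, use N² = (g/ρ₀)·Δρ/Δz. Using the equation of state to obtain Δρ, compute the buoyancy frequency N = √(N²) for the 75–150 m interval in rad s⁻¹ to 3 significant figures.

ΔT = +2.4 K, ΔS = +1.81 psu (deep − shallow).
Δρ/ρ₀ = −αΔT + βΔS = -2.64 × 10⁻⁴ + 1.3394 × 10⁻³ = 1.0754 × 10⁻³, so Δρ ≈ 1.101 kg m⁻³.
N² = (g/ρ₀)·Δρ/Δz = g·(Δρ/ρ₀)/Δz = 9.8 × 1.0754 × 10⁻³ / 75 = 1.4052 × 10⁻⁴ s⁻².
N = √(1.4052 × 10⁻⁴) = 0.011854 rad s⁻¹ ≈ 0.0119 rad s⁻¹.

0.0119 rad s⁻¹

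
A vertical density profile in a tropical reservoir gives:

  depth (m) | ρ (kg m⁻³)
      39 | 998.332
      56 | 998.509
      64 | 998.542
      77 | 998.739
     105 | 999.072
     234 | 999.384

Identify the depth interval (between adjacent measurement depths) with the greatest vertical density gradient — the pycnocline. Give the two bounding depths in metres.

Compute the density gradient over each adjacent pair:
  39–56 m: Δρ/Δz = 0.177/17 = 0.010 kg m⁻⁴
  56–64 m: Δρ/Δz = 0.033/8 = 4.1 × 10⁻³ kg m⁻⁴
  64–77 m: Δρ/Δz = 0.197/13 = 0.015 kg m⁻⁴
  77–105 m: Δρ/Δz = 0.333/28 = 0.012 kg m⁻⁴
  105–234 m: Δρ/Δz = 0.312/129 = 2.4 × 10⁻³ kg m⁻⁴
The largest gradient is in the 64–77 m interval — the pycnocline.

64–77 m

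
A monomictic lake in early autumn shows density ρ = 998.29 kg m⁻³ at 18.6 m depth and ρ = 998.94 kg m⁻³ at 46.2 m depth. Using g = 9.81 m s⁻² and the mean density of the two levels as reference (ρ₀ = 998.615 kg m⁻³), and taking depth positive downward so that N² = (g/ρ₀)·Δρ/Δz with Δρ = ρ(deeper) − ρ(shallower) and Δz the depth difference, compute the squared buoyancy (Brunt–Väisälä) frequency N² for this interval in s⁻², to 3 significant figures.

Δρ = 998.94 − 998.29 = 0.65 kg m⁻³ over Δz = 46.2 − 18.6 = 27.6 m.
N² = (9.81/998.615) × (0.65/27.6) = 2.3135 × 10⁻⁴ s⁻² ≈ 2.31 × 10⁻⁴ s⁻².

2.31 × 10⁻⁴ s⁻²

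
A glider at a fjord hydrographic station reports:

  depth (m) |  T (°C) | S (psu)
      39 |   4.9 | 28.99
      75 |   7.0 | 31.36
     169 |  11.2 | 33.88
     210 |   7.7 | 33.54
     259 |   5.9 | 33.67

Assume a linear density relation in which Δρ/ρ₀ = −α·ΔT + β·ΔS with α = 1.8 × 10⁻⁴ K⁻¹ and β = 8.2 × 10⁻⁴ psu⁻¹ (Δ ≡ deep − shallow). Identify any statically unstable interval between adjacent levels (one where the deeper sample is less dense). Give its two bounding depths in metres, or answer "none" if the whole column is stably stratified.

Evaluate Δρ/ρ₀ = −αΔT + βΔS across each adjacent pair:
  39–75 m: −αΔT+βΔS = −(1.8 × 10⁻⁴)(+2.1)+(8.2 × 10⁻⁴)(+2.37) = 1.6 × 10⁻³ → stable
  75–169 m: −αΔT+βΔS = −(1.8 × 10⁻⁴)(+4.2)+(8.2 × 10⁻⁴)(+2.52) = 1.3 × 10⁻³ → stable
  169–210 m: −αΔT+βΔS = −(1.8 × 10⁻⁴)(-3.5)+(8.2 × 10⁻⁴)(-0.34) = 3.5 × 10⁻⁴ → stable
  210–259 m: −αΔT+βΔS = −(1.8 × 10⁻⁴)(-1.8)+(8.2 × 10⁻⁴)(+0.13) = 4.3 × 10⁻⁴ → stable
Every interval has Δρ > 0: the column is stably stratified throughout.

none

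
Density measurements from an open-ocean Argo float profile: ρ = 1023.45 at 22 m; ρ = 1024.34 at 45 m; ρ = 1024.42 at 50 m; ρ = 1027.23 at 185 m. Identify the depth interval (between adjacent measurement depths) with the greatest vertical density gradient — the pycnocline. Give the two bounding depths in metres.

22–45 m

Compute the density gradient over each adjacent pair:
  22–45 m: Δρ/Δz = 0.89/23 = 0.039 kg m⁻⁴
  45–50 m: Δρ/Δz = 0.08/5 = 0.016 kg m⁻⁴
  50–185 m: Δρ/Δz = 2.81/135 = 0.021 kg m⁻⁴
The largest gradient is in the 22–45 m interval — the pycnocline.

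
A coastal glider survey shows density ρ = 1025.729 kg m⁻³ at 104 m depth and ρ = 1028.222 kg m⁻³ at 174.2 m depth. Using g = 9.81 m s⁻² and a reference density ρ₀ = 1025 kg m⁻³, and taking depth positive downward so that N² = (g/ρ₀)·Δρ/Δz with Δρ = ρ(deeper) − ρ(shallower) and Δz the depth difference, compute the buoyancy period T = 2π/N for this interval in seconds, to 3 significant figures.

341 s

Δρ = 1028.222 − 1025.729 = 2.493 kg m⁻³ over Δz = 174.2 − 104 = 70.2 m.
N² = (9.81/1025) × (2.493/70.2) = 3.3988 × 10⁻⁴ s⁻².
N = √(3.3988 × 10⁻⁴) = 0.018436 rad s⁻¹, so T = 2π/N = 340.81 s ≈ 341 s.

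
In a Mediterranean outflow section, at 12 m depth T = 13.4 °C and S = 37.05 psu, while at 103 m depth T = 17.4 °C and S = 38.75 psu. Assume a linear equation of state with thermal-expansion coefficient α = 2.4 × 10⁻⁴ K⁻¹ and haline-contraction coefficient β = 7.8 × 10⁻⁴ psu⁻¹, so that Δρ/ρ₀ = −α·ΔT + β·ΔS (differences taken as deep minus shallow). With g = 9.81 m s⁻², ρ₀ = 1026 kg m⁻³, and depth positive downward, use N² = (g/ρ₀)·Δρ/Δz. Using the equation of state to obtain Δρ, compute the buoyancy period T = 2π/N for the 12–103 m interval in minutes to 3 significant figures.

ΔT = +4.0 K, ΔS = +1.70 psu (deep − shallow).
Δρ/ρ₀ = −αΔT + βΔS = -9.60 × 10⁻⁴ + 1.326 × 10⁻³ = 3.66 × 10⁻⁴, so Δρ ≈ 0.3755 kg m⁻³.
N² = (g/ρ₀)·Δρ/Δz = g·(Δρ/ρ₀)/Δz = 9.81 × 3.66 × 10⁻⁴ / 91 = 3.9456 × 10⁻⁵ s⁻².
N = √(3.9456 × 10⁻⁵) = 6.2814 × 10⁻³ rad s⁻¹ → T = 2π/N = 1.0003 × 10³ s = 16.672 min ≈ 16.7 min.

16.7 min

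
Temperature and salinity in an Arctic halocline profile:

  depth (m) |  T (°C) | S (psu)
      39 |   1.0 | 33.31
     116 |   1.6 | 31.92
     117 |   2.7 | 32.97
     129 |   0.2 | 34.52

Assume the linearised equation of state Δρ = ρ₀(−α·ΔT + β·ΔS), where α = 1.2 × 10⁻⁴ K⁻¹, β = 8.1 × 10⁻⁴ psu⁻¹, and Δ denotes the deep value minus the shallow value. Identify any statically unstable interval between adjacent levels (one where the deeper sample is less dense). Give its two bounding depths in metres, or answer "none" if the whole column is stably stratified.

39–116 m

Evaluate Δρ/ρ₀ = −αΔT + βΔS across each adjacent pair:
  39–116 m: −αΔT+βΔS = −(1.2 × 10⁻⁴)(+0.6)+(8.1 × 10⁻⁴)(-1.39) = -1.2 × 10⁻³ → UNSTABLE
  116–117 m: −αΔT+βΔS = −(1.2 × 10⁻⁴)(+1.1)+(8.1 × 10⁻⁴)(+1.05) = 7.2 × 10⁻⁴ → stable
  117–129 m: −αΔT+βΔS = −(1.2 × 10⁻⁴)(-2.5)+(8.1 × 10⁻⁴)(+1.55) = 1.6 × 10⁻³ → stable
The 39–116 m interval has Δρ < 0: lighter water underlies denser water.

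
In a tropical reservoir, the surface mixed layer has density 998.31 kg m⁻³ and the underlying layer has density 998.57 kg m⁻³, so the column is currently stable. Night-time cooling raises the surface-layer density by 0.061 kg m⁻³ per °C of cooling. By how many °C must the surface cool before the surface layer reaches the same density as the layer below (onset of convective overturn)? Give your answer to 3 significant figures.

4.26 °C

Density deficit of the surface layer: 998.57 − 998.31 = 0.26 kg m⁻³.
Required change = 0.26 / 0.061 = 4.26 °C.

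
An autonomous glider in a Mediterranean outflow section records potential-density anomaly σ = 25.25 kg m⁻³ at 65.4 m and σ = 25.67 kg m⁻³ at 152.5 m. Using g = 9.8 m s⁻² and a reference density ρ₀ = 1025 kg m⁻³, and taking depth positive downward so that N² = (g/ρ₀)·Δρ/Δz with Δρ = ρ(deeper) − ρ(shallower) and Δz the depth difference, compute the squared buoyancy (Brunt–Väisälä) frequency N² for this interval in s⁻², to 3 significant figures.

Δρ = 1025.67 − 1025.25 = 0.42 kg m⁻³ over Δz = 152.5 − 65.4 = 87.1 m.
N² = (9.8/1025) × (0.42/87.1) = 4.6103 × 10⁻⁵ s⁻² ≈ 4.61 × 10⁻⁵ s⁻².
Since Δρ > 0 the layer is stably stratified.

4.61 × 10⁻⁵ s⁻²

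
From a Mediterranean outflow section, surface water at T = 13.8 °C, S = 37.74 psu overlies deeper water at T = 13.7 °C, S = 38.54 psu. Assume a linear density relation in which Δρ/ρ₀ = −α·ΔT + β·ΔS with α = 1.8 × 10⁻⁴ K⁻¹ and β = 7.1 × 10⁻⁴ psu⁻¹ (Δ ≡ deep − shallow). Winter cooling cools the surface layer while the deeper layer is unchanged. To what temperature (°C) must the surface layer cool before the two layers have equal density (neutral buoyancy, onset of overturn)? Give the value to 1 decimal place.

Neutral buoyancy requires Δρ = 0, i.e. −α(T_deep − T_surf′) + β(S_deep − S_surf) = 0.
T_surf′ = T_deep − (β/α)·ΔS = 13.7 − (7.1 × 10⁻⁴/1.8 × 10⁻⁴)·(+0.80) = 10.544 °C.
Cooling required: 13.8 − (10.544) = 3.256 °C.

10.5 °C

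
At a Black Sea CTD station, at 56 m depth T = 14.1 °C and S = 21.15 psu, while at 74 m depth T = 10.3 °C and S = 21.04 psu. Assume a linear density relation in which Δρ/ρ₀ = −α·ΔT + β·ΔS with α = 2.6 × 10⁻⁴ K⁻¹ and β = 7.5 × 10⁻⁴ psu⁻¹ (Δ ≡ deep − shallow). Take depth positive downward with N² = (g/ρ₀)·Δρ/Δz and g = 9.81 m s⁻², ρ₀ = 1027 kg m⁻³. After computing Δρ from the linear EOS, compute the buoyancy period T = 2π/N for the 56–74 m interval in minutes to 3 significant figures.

ΔT = -3.8 K, ΔS = -0.11 psu (deep − shallow).
Δρ/ρ₀ = −αΔT + βΔS = 9.88 × 10⁻⁴ − 8.25 × 10⁻⁵ = 9.055 × 10⁻⁴, so Δρ ≈ 0.9299 kg m⁻³.
N² = (g/ρ₀)·Δρ/Δz = g·(Δρ/ρ₀)/Δz = 9.81 × 9.055 × 10⁻⁴ / 18 = 4.9350 × 10⁻⁴ s⁻².
N = √(4.9350 × 10⁻⁴) = 0.022215 rad s⁻¹ → T = 2π/N = 282.84 s = 4.7140 min ≈ 4.71 min.

4.71 min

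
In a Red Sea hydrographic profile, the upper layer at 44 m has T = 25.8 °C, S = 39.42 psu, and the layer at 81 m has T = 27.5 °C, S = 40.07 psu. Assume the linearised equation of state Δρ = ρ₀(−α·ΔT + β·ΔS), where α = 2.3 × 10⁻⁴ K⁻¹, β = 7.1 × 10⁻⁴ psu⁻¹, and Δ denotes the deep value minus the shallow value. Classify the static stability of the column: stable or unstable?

ΔT = 27.5 − 25.8 = +1.7 K and ΔS = 40.07 − 39.42 = +0.65 psu (deep − shallow).
−αΔT = -3.91 × 10⁻⁴; βΔS = 4.615 × 10⁻⁴; sum Δρ/ρ₀ = 7.05 × 10⁻⁵.
Δρ/ρ₀ > 0, so Δρ > 0: deeper water is denser → statically stable.

stable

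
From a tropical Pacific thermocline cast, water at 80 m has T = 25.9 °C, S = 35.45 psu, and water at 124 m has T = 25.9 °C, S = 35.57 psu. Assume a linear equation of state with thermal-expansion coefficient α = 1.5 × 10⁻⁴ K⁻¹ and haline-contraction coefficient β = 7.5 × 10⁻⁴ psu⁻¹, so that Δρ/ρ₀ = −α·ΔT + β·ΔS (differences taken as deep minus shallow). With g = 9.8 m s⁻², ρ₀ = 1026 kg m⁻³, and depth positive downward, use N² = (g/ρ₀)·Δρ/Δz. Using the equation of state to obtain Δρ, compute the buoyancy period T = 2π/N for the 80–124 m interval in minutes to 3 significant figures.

ΔT = +0.0 K, ΔS = +0.12 psu (deep − shallow).
Δρ/ρ₀ = −αΔT + βΔS = 0 + 9.00 × 10⁻⁵ = 9.00 × 10⁻⁵, so Δρ ≈ 0.09234 kg m⁻³.
N² = (g/ρ₀)·Δρ/Δz = g·(Δρ/ρ₀)/Δz = 9.8 × 9.00 × 10⁻⁵ / 44 = 2.0045 × 10⁻⁵ s⁻².
N = √(2.0045 × 10⁻⁵) = 4.4772 × 10⁻³ rad s⁻¹ → T = 2π/N = 1.4034 × 10³ s = 23.390 min ≈ 23.4 min.

23.4 min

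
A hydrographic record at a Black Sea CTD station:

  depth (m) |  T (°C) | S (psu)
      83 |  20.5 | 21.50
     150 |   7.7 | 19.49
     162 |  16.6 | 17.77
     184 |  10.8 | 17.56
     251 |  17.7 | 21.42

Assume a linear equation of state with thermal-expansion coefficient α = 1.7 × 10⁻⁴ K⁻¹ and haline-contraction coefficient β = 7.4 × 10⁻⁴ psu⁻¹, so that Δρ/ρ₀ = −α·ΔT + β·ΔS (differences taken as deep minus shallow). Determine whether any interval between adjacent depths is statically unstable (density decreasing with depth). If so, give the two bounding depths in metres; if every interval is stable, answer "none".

150–162 m

Evaluate Δρ/ρ₀ = −αΔT + βΔS across each adjacent pair:
  83–150 m: −αΔT+βΔS = −(1.7 × 10⁻⁴)(-12.8)+(7.4 × 10⁻⁴)(-2.01) = 6.9 × 10⁻⁴ → stable
  150–162 m: −αΔT+βΔS = −(1.7 × 10⁻⁴)(+8.9)+(7.4 × 10⁻⁴)(-1.72) = -2.8 × 10⁻³ → UNSTABLE
  162–184 m: −αΔT+βΔS = −(1.7 × 10⁻⁴)(-5.8)+(7.4 × 10⁻⁴)(-0.21) = 8.3 × 10⁻⁴ → stable
  184–251 m: −αΔT+βΔS = −(1.7 × 10⁻⁴)(+6.9)+(7.4 × 10⁻⁴)(+3.86) = 1.7 × 10⁻³ → stable
The 150–162 m interval has Δρ < 0: lighter water underlies denser water.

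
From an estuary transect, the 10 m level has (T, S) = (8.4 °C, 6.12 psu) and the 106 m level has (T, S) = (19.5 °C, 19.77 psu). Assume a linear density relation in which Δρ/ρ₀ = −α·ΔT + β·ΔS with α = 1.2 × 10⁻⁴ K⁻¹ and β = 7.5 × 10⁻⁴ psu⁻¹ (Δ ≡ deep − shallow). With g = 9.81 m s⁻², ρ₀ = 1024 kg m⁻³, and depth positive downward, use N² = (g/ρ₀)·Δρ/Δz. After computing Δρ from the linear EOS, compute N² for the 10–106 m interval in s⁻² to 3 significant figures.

9.10 × 10⁻⁴ s⁻²

ΔT = +11.1 K, ΔS = +13.65 psu (deep − shallow).
Δρ/ρ₀ = −αΔT + βΔS = -1.332 × 10⁻³ + 0.0102375 = 8.9055 × 10⁻³, so Δρ ≈ 9.119 kg m⁻³.
N² = (g/ρ₀)·Δρ/Δz = g·(Δρ/ρ₀)/Δz = 9.81 × 8.9055 × 10⁻³ / 96 = 9.1003 × 10⁻⁴ s⁻² ≈ 9.10 × 10⁻⁴ s⁻².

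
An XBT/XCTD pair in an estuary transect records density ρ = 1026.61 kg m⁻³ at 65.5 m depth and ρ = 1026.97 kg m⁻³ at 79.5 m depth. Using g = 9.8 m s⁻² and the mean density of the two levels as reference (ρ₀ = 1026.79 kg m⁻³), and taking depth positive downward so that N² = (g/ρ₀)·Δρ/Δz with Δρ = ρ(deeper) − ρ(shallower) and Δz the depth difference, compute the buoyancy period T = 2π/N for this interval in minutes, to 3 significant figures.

6.68 min

Δρ = 1026.97 − 1026.61 = 0.36 kg m⁻³ over Δz = 79.5 − 65.5 = 14 m.
N² = (9.8/1026.79) × (0.36/14) = 2.4543 × 10⁻⁴ s⁻².
N = √(2.4543 × 10⁻⁴) = 0.015666 rad s⁻¹, so T = 2π/N = 401.07 s = 6.6845 min ≈ 6.68 min.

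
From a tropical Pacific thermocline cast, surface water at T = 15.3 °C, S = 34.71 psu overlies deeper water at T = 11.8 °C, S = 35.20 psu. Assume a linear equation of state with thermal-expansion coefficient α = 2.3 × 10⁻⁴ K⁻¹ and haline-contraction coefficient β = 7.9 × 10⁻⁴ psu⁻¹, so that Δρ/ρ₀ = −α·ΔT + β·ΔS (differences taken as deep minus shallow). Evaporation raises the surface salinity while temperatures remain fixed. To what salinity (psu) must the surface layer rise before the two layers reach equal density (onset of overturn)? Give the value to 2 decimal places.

36.22 psu

Neutral buoyancy requires −α(T_deep − T_surf) + β(S_deep − S_surf′) = 0.
S_surf′ = S_deep − (α/β)·ΔT = 35.20 − (2.3 × 10⁻⁴/7.9 × 10⁻⁴)·(-3.5) = 36.2190 psu.
Increase required: 36.2190 − 34.71 = 1.5090 psu.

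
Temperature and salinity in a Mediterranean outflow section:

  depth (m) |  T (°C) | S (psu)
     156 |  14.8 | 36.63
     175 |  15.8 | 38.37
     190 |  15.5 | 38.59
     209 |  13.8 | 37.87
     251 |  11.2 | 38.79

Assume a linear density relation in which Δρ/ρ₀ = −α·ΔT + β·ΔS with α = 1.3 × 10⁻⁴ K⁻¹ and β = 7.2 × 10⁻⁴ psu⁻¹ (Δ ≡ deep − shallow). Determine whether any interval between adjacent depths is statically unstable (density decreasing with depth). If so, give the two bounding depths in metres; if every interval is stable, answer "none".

190–209 m

Evaluate Δρ/ρ₀ = −αΔT + βΔS across each adjacent pair:
  156–175 m: −αΔT+βΔS = −(1.3 × 10⁻⁴)(+1.0)+(7.2 × 10⁻⁴)(+1.74) = 1.1 × 10⁻³ → stable
  175–190 m: −αΔT+βΔS = −(1.3 × 10⁻⁴)(-0.3)+(7.2 × 10⁻⁴)(+0.22) = 2.0 × 10⁻⁴ → stable
  190–209 m: −αΔT+βΔS = −(1.3 × 10⁻⁴)(-1.7)+(7.2 × 10⁻⁴)(-0.72) = -3.0 × 10⁻⁴ → UNSTABLE
  209–251 m: −αΔT+βΔS = −(1.3 × 10⁻⁴)(-2.6)+(7.2 × 10⁻⁴)(+0.92) = 1.0 × 10⁻³ → stable
The 190–209 m interval has Δρ < 0: lighter water underlies denser water.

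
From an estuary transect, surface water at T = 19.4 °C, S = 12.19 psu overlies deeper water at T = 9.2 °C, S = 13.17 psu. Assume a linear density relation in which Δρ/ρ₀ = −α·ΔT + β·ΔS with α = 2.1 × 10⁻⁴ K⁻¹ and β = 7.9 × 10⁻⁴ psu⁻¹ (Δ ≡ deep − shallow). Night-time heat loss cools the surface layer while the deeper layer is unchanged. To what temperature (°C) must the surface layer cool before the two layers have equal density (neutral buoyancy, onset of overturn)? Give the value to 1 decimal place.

Neutral buoyancy requires Δρ = 0, i.e. −α(T_deep − T_surf′) + β(S_deep − S_surf) = 0.
T_surf′ = T_deep − (β/α)·ΔS = 9.2 − (7.9 × 10⁻⁴/2.1 × 10⁻⁴)·(+0.98) = 5.513 °C.
Cooling required: 19.4 − (5.513) = 13.887 °C.

5.5 °C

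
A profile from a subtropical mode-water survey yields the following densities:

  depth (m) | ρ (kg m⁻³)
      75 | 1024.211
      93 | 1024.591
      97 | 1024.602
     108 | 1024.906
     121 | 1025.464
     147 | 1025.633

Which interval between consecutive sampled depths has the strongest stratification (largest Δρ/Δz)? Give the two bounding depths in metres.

Compute the density gradient over each adjacent pair:
  75–93 m: Δρ/Δz = 0.380/18 = 0.021 kg m⁻⁴
  93–97 m: Δρ/Δz = 0.011/4 = 2.7 × 10⁻³ kg m⁻⁴
  97–108 m: Δρ/Δz = 0.304/11 = 0.028 kg m⁻⁴
  108–121 m: Δρ/Δz = 0.558/13 = 0.043 kg m⁻⁴
  121–147 m: Δρ/Δz = 0.169/26 = 6.5 × 10⁻³ kg m⁻⁴
The largest gradient is in the 108–121 m interval — the pycnocline.

108–121 m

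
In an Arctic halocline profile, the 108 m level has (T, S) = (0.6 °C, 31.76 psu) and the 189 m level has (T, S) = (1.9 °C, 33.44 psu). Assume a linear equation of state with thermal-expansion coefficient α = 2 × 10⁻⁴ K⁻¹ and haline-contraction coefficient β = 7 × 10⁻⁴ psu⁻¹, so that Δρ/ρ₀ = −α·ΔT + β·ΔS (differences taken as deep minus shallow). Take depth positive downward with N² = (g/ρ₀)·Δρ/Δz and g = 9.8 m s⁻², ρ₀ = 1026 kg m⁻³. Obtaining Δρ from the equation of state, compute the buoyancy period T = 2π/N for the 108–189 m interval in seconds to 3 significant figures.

597 s

ΔT = +1.3 K, ΔS = +1.68 psu (deep − shallow).
Δρ/ρ₀ = −αΔT + βΔS = -2.60 × 10⁻⁴ + 1.176 × 10⁻³ = 9.16 × 10⁻⁴, so Δρ ≈ 0.9398 kg m⁻³.
N² = (g/ρ₀)·Δρ/Δz = g·(Δρ/ρ₀)/Δz = 9.8 × 9.16 × 10⁻⁴ / 81 = 1.1082 × 10⁻⁴ s⁻².
N = √(1.1082 × 10⁻⁴) = 0.010527 rad s⁻¹ → T = 2π/N = 596.86 s ≈ 597 s.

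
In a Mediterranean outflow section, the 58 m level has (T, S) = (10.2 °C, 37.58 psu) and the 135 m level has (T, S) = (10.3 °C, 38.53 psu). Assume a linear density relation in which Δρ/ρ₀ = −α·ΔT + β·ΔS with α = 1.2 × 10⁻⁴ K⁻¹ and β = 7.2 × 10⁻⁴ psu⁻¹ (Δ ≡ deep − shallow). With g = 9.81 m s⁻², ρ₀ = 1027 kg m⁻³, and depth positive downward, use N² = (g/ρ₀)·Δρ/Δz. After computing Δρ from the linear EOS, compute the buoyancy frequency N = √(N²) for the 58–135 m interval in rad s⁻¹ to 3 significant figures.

ΔT = +0.1 K, ΔS = +0.95 psu (deep − shallow).
Δρ/ρ₀ = −αΔT + βΔS = -1.20 × 10⁻⁵ + 6.84 × 10⁻⁴ = 6.72 × 10⁻⁴, so Δρ ≈ 0.6901 kg m⁻³.
N² = (g/ρ₀)·Δρ/Δz = g·(Δρ/ρ₀)/Δz = 9.81 × 6.72 × 10⁻⁴ / 77 = 8.5615 × 10⁻⁵ s⁻².
N = √(8.5615 × 10⁻⁵) = 9.2528 × 10⁻³ rad s⁻¹ ≈ 9.25 × 10⁻³ rad s⁻¹.

9.25 × 10⁻³ rad s⁻¹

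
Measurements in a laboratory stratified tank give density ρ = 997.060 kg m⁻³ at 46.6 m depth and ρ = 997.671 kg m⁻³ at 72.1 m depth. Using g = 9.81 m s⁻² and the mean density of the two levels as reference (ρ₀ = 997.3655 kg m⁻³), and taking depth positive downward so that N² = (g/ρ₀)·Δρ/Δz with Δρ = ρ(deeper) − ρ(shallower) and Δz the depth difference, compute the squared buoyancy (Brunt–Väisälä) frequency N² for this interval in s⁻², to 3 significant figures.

Δρ = 997.671 − 997.060 = 0.611 kg m⁻³ over Δz = 72.1 − 46.6 = 25.5 m.
N² = (9.81/997.3655) × (0.611/25.5) = 2.3568 × 10⁻⁴ s⁻² ≈ 2.36 × 10⁻⁴ s⁻².

2.36 × 10⁻⁴ s⁻²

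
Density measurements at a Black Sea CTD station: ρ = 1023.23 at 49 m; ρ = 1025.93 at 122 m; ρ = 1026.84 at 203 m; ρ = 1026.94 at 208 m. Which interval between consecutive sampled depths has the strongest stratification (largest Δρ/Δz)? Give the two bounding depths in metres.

49–122 m

Compute the density gradient over each adjacent pair:
  49–122 m: Δρ/Δz = 2.70/73 = 0.037 kg m⁻⁴
  122–203 m: Δρ/Δz = 0.91/81 = 0.011 kg m⁻⁴
  203–208 m: Δρ/Δz = 0.10/5 = 0.020 kg m⁻⁴
The largest gradient is in the 49–122 m interval — the pycnocline.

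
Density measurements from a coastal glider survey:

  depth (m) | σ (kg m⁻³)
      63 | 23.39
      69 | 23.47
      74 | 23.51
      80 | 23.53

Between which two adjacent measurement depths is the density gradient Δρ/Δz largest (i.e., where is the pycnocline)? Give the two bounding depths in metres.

Compute the density gradient over each adjacent pair:
  63–69 m: Δρ/Δz = 0.08/6 = 0.013 kg m⁻⁴
  69–74 m: Δρ/Δz = 0.04/5 = 8.0 × 10⁻³ kg m⁻⁴
  74–80 m: Δρ/Δz = 0.02/6 = 3.3 × 10⁻³ kg m⁻⁴
The largest gradient is in the 63–69 m interval — the pycnocline.

63–69 m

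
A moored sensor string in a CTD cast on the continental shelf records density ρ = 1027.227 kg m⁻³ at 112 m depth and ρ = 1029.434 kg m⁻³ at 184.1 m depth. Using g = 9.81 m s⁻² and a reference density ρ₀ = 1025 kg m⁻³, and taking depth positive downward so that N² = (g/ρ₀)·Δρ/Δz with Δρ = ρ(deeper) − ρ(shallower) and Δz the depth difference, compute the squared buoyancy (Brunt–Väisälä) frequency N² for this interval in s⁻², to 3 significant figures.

2.93 × 10⁻⁴ s⁻²

Δρ = 1029.434 − 1027.227 = 2.207 kg m⁻³ over Δz = 184.1 − 112 = 72.1 m.
N² = (9.81/1025) × (2.207/72.1) = 2.9296 × 10⁻⁴ s⁻² ≈ 2.93 × 10⁻⁴ s⁻².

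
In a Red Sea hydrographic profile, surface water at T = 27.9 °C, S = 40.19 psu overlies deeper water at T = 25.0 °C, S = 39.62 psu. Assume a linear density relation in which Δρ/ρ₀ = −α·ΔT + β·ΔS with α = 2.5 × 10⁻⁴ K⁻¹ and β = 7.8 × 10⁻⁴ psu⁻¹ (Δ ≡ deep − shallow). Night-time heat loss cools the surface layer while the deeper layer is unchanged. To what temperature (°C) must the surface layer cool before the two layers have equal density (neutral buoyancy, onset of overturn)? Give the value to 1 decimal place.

26.8 °C

Neutral buoyancy requires Δρ = 0, i.e. −α(T_deep − T_surf′) + β(S_deep − S_surf) = 0.
T_surf′ = T_deep − (β/α)·ΔS = 25.0 − (7.8 × 10⁻⁴/2.5 × 10⁻⁴)·(-0.57) = 26.778 °C.
Cooling required: 27.9 − (26.778) = 1.122 °C.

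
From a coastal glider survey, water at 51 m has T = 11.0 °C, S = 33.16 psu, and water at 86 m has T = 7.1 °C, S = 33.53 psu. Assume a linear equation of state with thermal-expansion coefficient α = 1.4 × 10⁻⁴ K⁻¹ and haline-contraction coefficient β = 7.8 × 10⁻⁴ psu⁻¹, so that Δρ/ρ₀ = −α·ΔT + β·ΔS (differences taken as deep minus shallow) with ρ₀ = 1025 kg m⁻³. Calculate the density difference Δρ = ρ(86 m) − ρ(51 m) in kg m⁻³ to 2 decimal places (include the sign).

+0.86 kg m⁻³

ΔT = -3.9 K, ΔS = +0.37 psu (deep − shallow).
Δρ/ρ₀ = −(1.4 × 10⁻⁴)(-3.9) + (7.8 × 10⁻⁴)(+0.37) = 8.346 × 10⁻⁴.
Δρ = 1025 × (8.346 × 10⁻⁴) = +0.86 kg m⁻³.
Positive Δρ: denser below, stable.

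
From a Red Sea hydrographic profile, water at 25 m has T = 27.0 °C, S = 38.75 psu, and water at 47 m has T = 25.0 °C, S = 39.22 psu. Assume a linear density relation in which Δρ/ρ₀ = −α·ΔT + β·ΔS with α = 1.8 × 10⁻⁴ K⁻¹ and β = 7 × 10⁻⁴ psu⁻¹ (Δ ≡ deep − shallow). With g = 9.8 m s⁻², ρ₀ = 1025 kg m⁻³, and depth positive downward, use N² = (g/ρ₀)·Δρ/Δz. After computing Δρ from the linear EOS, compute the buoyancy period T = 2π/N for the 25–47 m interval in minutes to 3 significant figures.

5.98 min

ΔT = -2.0 K, ΔS = +0.47 psu (deep − shallow).
Δρ/ρ₀ = −αΔT + βΔS = 3.60 × 10⁻⁴ + 3.29 × 10⁻⁴ = 6.89 × 10⁻⁴, so Δρ ≈ 0.7062 kg m⁻³.
N² = (g/ρ₀)·Δρ/Δz = g·(Δρ/ρ₀)/Δz = 9.8 × 6.89 × 10⁻⁴ / 22 = 3.0692 × 10⁻⁴ s⁻².
N = √(3.0692 × 10⁻⁴) = 0.017519 rad s⁻¹ → T = 2π/N = 358.65 s = 5.9775 min ≈ 5.98 min.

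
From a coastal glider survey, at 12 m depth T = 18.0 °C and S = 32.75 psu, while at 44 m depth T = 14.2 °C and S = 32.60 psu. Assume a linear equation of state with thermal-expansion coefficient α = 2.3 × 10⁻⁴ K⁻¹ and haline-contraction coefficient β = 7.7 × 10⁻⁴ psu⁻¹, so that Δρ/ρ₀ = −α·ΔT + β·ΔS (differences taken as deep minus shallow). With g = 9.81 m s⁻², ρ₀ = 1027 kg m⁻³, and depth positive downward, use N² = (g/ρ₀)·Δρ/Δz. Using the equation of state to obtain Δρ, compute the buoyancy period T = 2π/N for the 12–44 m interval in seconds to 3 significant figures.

412 s

ΔT = -3.8 K, ΔS = -0.15 psu (deep − shallow).
Δρ/ρ₀ = −αΔT + βΔS = 8.74 × 10⁻⁴ − 1.155 × 10⁻⁴ = 7.585 × 10⁻⁴, so Δρ ≈ 0.7790 kg m⁻³.
N² = (g/ρ₀)·Δρ/Δz = g·(Δρ/ρ₀)/Δz = 9.81 × 7.585 × 10⁻⁴ / 32 = 2.3253 × 10⁻⁴ s⁻².
N = √(2.3253 × 10⁻⁴) = 0.015249 rad s⁻¹ → T = 2π/N = 412.04 s ≈ 412 s.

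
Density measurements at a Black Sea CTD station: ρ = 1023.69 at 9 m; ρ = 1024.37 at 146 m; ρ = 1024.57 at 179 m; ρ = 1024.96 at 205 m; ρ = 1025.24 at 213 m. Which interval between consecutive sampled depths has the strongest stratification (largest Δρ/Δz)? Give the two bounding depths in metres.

Compute the density gradient over each adjacent pair:
  9–146 m: Δρ/Δz = 0.68/137 = 5.0 × 10⁻³ kg m⁻⁴
  146–179 m: Δρ/Δz = 0.20/33 = 6.1 × 10⁻³ kg m⁻⁴
  179–205 m: Δρ/Δz = 0.39/26 = 0.015 kg m⁻⁴
  205–213 m: Δρ/Δz = 0.28/8 = 0.035 kg m⁻⁴
The largest gradient is in the 205–213 m interval — the pycnocline.

205–213 m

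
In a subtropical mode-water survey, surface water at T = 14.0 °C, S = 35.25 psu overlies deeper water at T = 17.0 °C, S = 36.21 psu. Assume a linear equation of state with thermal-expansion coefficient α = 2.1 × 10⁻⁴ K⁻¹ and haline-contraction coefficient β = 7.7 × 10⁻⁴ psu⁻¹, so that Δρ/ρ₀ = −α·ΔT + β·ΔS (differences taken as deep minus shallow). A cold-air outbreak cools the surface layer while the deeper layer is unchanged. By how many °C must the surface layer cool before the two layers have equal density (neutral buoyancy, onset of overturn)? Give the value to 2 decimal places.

0.52 °C

Neutral buoyancy requires Δρ = 0, i.e. −α(T_deep − T_surf′) + β(S_deep − S_surf) = 0.
T_surf′ = T_deep − (β/α)·ΔS = 17.0 − (7.7 × 10⁻⁴/2.1 × 10⁻⁴)·(+0.96) = 13.4800 °C.
Cooling required: 14.0 − (13.4800) = 0.5200 °C.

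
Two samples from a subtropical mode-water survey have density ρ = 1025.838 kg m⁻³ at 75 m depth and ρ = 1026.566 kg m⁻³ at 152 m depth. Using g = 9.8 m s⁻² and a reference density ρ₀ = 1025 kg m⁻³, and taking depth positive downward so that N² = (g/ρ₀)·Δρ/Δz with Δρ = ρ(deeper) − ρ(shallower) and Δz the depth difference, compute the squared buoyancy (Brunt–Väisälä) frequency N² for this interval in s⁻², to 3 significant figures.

Δρ = 1026.566 − 1025.838 = 0.728 kg m⁻³ over Δz = 152 − 75 = 77 m.
N² = (9.8/1025) × (0.728/77) = 9.0395 × 10⁻⁵ s⁻² ≈ 9.04 × 10⁻⁵ s⁻².

9.04 × 10⁻⁵ s⁻²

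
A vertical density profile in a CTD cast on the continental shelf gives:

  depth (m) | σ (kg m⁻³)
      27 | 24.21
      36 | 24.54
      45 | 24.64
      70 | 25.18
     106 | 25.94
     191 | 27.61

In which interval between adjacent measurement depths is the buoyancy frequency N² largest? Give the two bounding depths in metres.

27–36 m

Compute the density gradient over each adjacent pair:
  27–36 m: Δρ/Δz = 0.33/9 = 0.037 kg m⁻⁴
  36–45 m: Δρ/Δz = 0.10/9 = 0.011 kg m⁻⁴
  45–70 m: Δρ/Δz = 0.54/25 = 0.022 kg m⁻⁴
  70–106 m: Δρ/Δz = 0.76/36 = 0.021 kg m⁻⁴
  106–191 m: Δρ/Δz = 1.67/85 = 0.020 kg m⁻⁴
The largest gradient is in the 27–36 m interval — the pycnocline.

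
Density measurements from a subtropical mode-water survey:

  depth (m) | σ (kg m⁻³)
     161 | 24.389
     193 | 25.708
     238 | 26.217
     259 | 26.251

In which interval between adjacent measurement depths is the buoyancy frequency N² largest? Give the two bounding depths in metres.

Compute the density gradient over each adjacent pair:
  161–193 m: Δρ/Δz = 1.319/32 = 0.041 kg m⁻⁴
  193–238 m: Δρ/Δz = 0.509/45 = 0.011 kg m⁻⁴
  238–259 m: Δρ/Δz = 0.034/21 = 1.6 × 10⁻³ kg m⁻⁴
The largest gradient is in the 161–193 m interval — the pycnocline.

161–193 m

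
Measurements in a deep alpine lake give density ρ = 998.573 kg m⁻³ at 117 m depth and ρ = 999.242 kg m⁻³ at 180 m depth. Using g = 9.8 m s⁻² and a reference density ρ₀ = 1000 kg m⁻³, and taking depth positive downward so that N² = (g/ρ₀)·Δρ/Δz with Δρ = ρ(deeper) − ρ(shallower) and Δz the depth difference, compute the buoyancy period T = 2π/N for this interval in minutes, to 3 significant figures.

10.3 min

Δρ = 999.242 − 998.573 = 0.669 kg m⁻³ over Δz = 180 − 117 = 63 m.
N² = (9.8/1000) × (0.669/63) = 1.0407 × 10⁻⁴ s⁻².
N = √(1.0407 × 10⁻⁴) = 0.010201 rad s⁻¹, so T = 2π/N = 615.94 s = 10.266 min ≈ 10.3 min.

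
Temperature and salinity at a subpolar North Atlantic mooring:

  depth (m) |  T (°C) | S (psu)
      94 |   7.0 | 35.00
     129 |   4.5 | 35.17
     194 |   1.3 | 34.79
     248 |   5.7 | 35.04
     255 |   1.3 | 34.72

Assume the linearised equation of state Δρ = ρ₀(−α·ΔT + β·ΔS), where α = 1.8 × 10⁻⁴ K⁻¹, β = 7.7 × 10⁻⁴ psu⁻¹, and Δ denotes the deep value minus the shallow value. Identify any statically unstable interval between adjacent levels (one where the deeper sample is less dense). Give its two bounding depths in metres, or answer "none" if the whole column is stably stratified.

194–248 m

Evaluate Δρ/ρ₀ = −αΔT + βΔS across each adjacent pair:
  94–129 m: −αΔT+βΔS = −(1.8 × 10⁻⁴)(-2.5)+(7.7 × 10⁻⁴)(+0.17) = 5.8 × 10⁻⁴ → stable
  129–194 m: −αΔT+βΔS = −(1.8 × 10⁻⁴)(-3.2)+(7.7 × 10⁻⁴)(-0.38) = 2.8 × 10⁻⁴ → stable
  194–248 m: −αΔT+βΔS = −(1.8 × 10⁻⁴)(+4.4)+(7.7 × 10⁻⁴)(+0.25) = -6.0 × 10⁻⁴ → UNSTABLE
  248–255 m: −αΔT+βΔS = −(1.8 × 10⁻⁴)(-4.4)+(7.7 × 10⁻⁴)(-0.32) = 5.5 × 10⁻⁴ → stable
The 194–248 m interval has Δρ < 0: lighter water underlies denser water.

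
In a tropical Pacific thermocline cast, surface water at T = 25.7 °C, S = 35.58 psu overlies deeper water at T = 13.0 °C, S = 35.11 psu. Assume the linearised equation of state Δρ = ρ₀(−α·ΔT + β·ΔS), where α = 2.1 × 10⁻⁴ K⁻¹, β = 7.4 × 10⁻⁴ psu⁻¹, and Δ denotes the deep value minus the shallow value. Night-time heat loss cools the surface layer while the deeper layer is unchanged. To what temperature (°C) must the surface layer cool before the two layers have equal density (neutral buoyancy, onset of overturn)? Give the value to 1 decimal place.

14.7 °C

Neutral buoyancy requires Δρ = 0, i.e. −α(T_deep − T_surf′) + β(S_deep − S_surf) = 0.
T_surf′ = T_deep − (β/α)·ΔS = 13.0 − (7.4 × 10⁻⁴/2.1 × 10⁻⁴)·(-0.47) = 14.656 °C.
Cooling required: 25.7 − (14.656) = 11.044 °C.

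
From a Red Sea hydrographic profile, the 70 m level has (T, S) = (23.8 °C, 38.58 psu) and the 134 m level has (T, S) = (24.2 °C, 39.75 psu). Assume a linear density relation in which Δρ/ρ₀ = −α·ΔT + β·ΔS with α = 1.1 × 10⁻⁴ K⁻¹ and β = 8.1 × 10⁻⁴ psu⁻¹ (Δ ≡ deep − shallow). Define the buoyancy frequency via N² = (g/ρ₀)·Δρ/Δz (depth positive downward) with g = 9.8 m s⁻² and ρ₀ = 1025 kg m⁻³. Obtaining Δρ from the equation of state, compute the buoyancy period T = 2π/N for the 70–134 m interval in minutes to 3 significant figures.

8.90 min

ΔT = +0.4 K, ΔS = +1.17 psu (deep − shallow).
Δρ/ρ₀ = −αΔT + βΔS = -4.40 × 10⁻⁵ + 9.477 × 10⁻⁴ = 9.037 × 10⁻⁴, so Δρ ≈ 0.9263 kg m⁻³.
N² = (g/ρ₀)·Δρ/Δz = g·(Δρ/ρ₀)/Δz = 9.8 × 9.037 × 10⁻⁴ / 64 = 1.3838 × 10⁻⁴ s⁻².
N = √(1.3838 × 10⁻⁴) = 0.011764 rad s⁻¹ → T = 2π/N = 534.10 s = 8.9017 min ≈ 8.90 min.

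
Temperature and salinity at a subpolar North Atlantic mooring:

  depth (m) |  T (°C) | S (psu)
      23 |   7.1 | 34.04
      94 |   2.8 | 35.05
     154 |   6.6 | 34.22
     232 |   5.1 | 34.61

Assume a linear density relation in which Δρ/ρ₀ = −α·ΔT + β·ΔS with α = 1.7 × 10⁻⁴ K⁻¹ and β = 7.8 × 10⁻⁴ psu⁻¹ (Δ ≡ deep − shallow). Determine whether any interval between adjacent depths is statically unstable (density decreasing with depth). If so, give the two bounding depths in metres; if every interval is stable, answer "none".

Evaluate Δρ/ρ₀ = −αΔT + βΔS across each adjacent pair:
  23–94 m: −αΔT+βΔS = −(1.7 × 10⁻⁴)(-4.3)+(7.8 × 10⁻⁴)(+1.01) = 1.5 × 10⁻³ → stable
  94–154 m: −αΔT+βΔS = −(1.7 × 10⁻⁴)(+3.8)+(7.8 × 10⁻⁴)(-0.83) = -1.3 × 10⁻³ → UNSTABLE
  154–232 m: −αΔT+βΔS = −(1.7 × 10⁻⁴)(-1.5)+(7.8 × 10⁻⁴)(+0.39) = 5.6 × 10⁻⁴ → stable
The 94–154 m interval has Δρ < 0: lighter water underlies denser water.

94–154 m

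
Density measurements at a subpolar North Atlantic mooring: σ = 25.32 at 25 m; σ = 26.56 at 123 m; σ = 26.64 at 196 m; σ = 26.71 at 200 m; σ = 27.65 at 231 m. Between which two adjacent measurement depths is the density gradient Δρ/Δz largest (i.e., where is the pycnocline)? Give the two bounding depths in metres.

200–231 m

Compute the density gradient over each adjacent pair:
  25–123 m: Δρ/Δz = 1.24/98 = 0.013 kg m⁻⁴
  123–196 m: Δρ/Δz = 0.08/73 = 1.1 × 10⁻³ kg m⁻⁴
  196–200 m: Δρ/Δz = 0.07/4 = 0.018 kg m⁻⁴
  200–231 m: Δρ/Δz = 0.94/31 = 0.030 kg m⁻⁴
The largest gradient is in the 200–231 m interval — the pycnocline.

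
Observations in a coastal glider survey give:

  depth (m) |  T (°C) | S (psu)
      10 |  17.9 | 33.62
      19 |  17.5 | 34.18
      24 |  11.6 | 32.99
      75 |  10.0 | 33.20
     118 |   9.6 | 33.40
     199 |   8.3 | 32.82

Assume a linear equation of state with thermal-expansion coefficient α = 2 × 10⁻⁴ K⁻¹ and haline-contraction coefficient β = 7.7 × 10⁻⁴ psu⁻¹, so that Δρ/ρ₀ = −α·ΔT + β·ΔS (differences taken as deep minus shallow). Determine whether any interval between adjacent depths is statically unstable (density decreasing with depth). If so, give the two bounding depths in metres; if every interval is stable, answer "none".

Evaluate Δρ/ρ₀ = −αΔT + βΔS across each adjacent pair:
  10–19 m: −αΔT+βΔS = −(2 × 10⁻⁴)(-0.4)+(7.7 × 10⁻⁴)(+0.56) = 5.1 × 10⁻⁴ → stable
  19–24 m: −αΔT+βΔS = −(2 × 10⁻⁴)(-5.9)+(7.7 × 10⁻⁴)(-1.19) = 2.6 × 10⁻⁴ → stable
  24–75 m: −αΔT+βΔS = −(2 × 10⁻⁴)(-1.6)+(7.7 × 10⁻⁴)(+0.21) = 4.8 × 10⁻⁴ → stable
  75–118 m: −αΔT+βΔS = −(2 × 10⁻⁴)(-0.4)+(7.7 × 10⁻⁴)(+0.20) = 2.3 × 10⁻⁴ → stable
  118–199 m: −αΔT+βΔS = −(2 × 10⁻⁴)(-1.3)+(7.7 × 10⁻⁴)(-0.58) = -1.9 × 10⁻⁴ → UNSTABLE
The 118–199 m interval has Δρ < 0: lighter water underlies denser water.

118–199 m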